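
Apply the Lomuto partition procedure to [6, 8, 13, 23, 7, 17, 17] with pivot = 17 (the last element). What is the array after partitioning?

Lomuto partition with pivot = 17:

Initial array: [6, 8, 13, 23, 7, 17, 17]

arr[0]=6 <= 17: swap with position 0, array becomes [6, 8, 13, 23, 7, 17, 17]
arr[1]=8 <= 17: swap with position 1, array becomes [6, 8, 13, 23, 7, 17, 17]
arr[2]=13 <= 17: swap with position 2, array becomes [6, 8, 13, 23, 7, 17, 17]
arr[3]=23 > 17: no swap
arr[4]=7 <= 17: swap with position 3, array becomes [6, 8, 13, 7, 23, 17, 17]
arr[5]=17 <= 17: swap with position 4, array becomes [6, 8, 13, 7, 17, 23, 17]

Place pivot at position 5: [6, 8, 13, 7, 17, 17, 23]
Pivot position: 5

After partitioning with pivot 17, the array becomes [6, 8, 13, 7, 17, 17, 23]. The pivot is placed at index 5. All elements to the left of the pivot are <= 17, and all elements to the right are > 17.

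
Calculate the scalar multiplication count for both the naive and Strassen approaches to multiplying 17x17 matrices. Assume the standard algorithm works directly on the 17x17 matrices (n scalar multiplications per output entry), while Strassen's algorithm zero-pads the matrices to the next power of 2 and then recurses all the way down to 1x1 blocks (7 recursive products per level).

Matrix multiplication for 17x17 matrices:

Strassen's algorithm requires power-of-2 dimensions. Pad 17x17 to 32x32 (next power of 2).

Standard algorithm: 17^3 = 4913 multiplications
Strassen's algorithm: 7^(log2(32)) = 7^5 = 16807 multiplications
Difference: 4913 - 16807 = -11894 (Strassen uses MORE here due to padding overhead — for small or just-over-power-of-2 n, padding can outweigh the per-level savings)

Standard: 4913 multiplications (17^3). Strassen: 16807 multiplications (7^5, after padding to 32x32). Strassen reduces 8 recursive multiplications to 7 at each level.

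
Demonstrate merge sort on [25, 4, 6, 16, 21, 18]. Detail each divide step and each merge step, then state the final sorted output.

Merge sort trace:

Split: [25, 4, 6, 16, 21, 18] -> [25, 4, 6] and [16, 21, 18]
  Split: [25, 4, 6] -> [25] and [4, 6]
    Split: [4, 6] -> [4] and [6]
    Merge: [4] + [6] -> [4, 6]
  Merge: [25] + [4, 6] -> [4, 6, 25]
  Split: [16, 21, 18] -> [16] and [21, 18]
    Split: [21, 18] -> [21] and [18]
    Merge: [21] + [18] -> [18, 21]
  Merge: [16] + [18, 21] -> [16, 18, 21]
Merge: [4, 6, 25] + [16, 18, 21] -> [4, 6, 16, 18, 21, 25]

Final sorted array: [4, 6, 16, 18, 21, 25]

The merge sort proceeds by recursively splitting the array and merging sorted halves.
After all merges, the sorted array is [4, 6, 16, 18, 21, 25].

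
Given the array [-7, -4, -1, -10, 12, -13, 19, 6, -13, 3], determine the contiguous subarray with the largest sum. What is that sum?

Using Kadane's algorithm on [-7, -4, -1, -10, 12, -13, 19, 6, -13, 3]:

Scanning through the array:
Position 1 (value -4): max_ending_here = -4, max_so_far = -4
Position 2 (value -1): max_ending_here = -1, max_so_far = -1
Position 3 (value -10): max_ending_here = -10, max_so_far = -1
Position 4 (value 12): max_ending_here = 12, max_so_far = 12
Position 5 (value -13): max_ending_here = -1, max_so_far = 12
Position 6 (value 19): max_ending_here = 19, max_so_far = 19
Position 7 (value 6): max_ending_here = 25, max_so_far = 25
Position 8 (value -13): max_ending_here = 12, max_so_far = 25
Position 9 (value 3): max_ending_here = 15, max_so_far = 25

Maximum subarray: [19, 6]
Maximum sum: 25

The maximum subarray is [19, 6] with sum 25. This subarray runs from index 6 to index 7.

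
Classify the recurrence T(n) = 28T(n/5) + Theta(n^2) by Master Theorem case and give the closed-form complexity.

Master Theorem for T(n) = 28T(n/5) + O(n^2):

a = 28, b = 5, c = 2
log_b(a) = log_5(28) = 2.0704

Case 1: c = 2 < log_5(28) = 2.0704
T(n) = O(n^(log_5 28))

For T(n) = 28T(n/5) + O(n^2): log_5(28) = 2.0704. This is Case 1 of the Master Theorem (c < log_b(a), work dominated by leaves), giving O(n^(log_5 28)).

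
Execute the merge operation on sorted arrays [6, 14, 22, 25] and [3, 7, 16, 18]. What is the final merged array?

Merging process:

Compare 6 vs 3: take 3 from right. Merged: [3]
Compare 6 vs 7: take 6 from left. Merged: [3, 6]
Compare 14 vs 7: take 7 from right. Merged: [3, 6, 7]
Compare 14 vs 16: take 14 from left. Merged: [3, 6, 7, 14]
Compare 22 vs 16: take 16 from right. Merged: [3, 6, 7, 14, 16]
Compare 22 vs 18: take 18 from right. Merged: [3, 6, 7, 14, 16, 18]
Append remaining from left: [22, 25]. Merged: [3, 6, 7, 14, 16, 18, 22, 25]

Final merged array: [3, 6, 7, 14, 16, 18, 22, 25]
Total comparisons: 6

The merged array is [3, 6, 7, 14, 16, 18, 22, 25], requiring 6 comparisons. The merge step runs in O(n) time where n is the total number of elements.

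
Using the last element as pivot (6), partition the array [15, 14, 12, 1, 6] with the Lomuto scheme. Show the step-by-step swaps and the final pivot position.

Lomuto partition with pivot = 6:

Initial array: [15, 14, 12, 1, 6]

arr[0]=15 > 6: no swap
arr[1]=14 > 6: no swap
arr[2]=12 > 6: no swap
arr[3]=1 <= 6: swap with position 0, array becomes [1, 14, 12, 15, 6]

Place pivot at position 1: [1, 6, 12, 15, 14]
Pivot position: 1

After partitioning with pivot 6, the array becomes [1, 6, 12, 15, 14]. The pivot is placed at index 1. All elements to the left of the pivot are <= 6, and all elements to the right are > 6.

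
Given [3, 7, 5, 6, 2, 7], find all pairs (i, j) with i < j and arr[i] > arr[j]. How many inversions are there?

Finding inversions in [3, 7, 5, 6, 2, 7]:

(0, 4): arr[0]=3 > arr[4]=2
(1, 2): arr[1]=7 > arr[2]=5
(1, 3): arr[1]=7 > arr[3]=6
(1, 4): arr[1]=7 > arr[4]=2
(2, 4): arr[2]=5 > arr[4]=2
(3, 4): arr[3]=6 > arr[4]=2

Total inversions: 6

The array has 6 inversion(s): (0,4), (1,2), (1,3), (1,4), (2,4), (3,4). Each pair (i,j) satisfies i < j and arr[i] > arr[j].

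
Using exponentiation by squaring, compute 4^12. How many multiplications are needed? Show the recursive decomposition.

Computing 4^12 by squaring (build up from 4^1; each line after the first costs one multiplication):

4^1 = 4
4^2 = (4^1)^2 = 4^2 = 16
4^3 = 4 * 4^2 = 4 * 16 = 64
4^6 = (4^3)^2 = 64^2 = 4096
4^12 = (4^6)^2 = 4096^2 = 16777216

Result: 16777216
Multiplications needed: 4 (4 lines after 4^1)

4^12 = 16777216. Using exponentiation by squaring, this requires 4 multiplications. The key idea: if the exponent is even, square the half-power; if odd, multiply by the base once.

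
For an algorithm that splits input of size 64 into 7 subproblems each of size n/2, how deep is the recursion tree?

For divide and conquer with division factor 2:

Problem sizes at each level:
Level 0: 64
Level 1: 32
Level 2: 16
Level 3: 8
Level 4: 4
Level 5: 2
Level 6: 1

The root is level 0 and the size-1 base case is level 6 (the tree spans levels 0 through 6, i.e. 7 levels counting the root), so the depth is the number of divisions: log_2(64) = 6

The recursion tree depth is log_2(64) = 6. At each level, the problem size is divided by 2, so it takes 6 divisions to reduce to a base case of size 1. The algorithm makes 7 recursive calls at each level.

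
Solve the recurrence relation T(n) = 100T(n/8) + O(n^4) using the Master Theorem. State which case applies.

Master Theorem for T(n) = 100T(n/8) + O(n^4):

a = 100, b = 8, c = 4
log_b(a) = log_8(100) = 2.2146

Case 3: c = 4 > log_8(100) = 2.2146
T(n) = O(n^4) = O(n^4)

For T(n) = 100T(n/8) + O(n^4): log_8(100) = 2.2146. This is Case 3 of the Master Theorem (c > log_b(a), work dominated by root), giving O(n^4).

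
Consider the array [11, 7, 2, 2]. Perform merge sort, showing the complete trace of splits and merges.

Merge sort trace:

Split: [11, 7, 2, 2] -> [11, 7] and [2, 2]
  Split: [11, 7] -> [11] and [7]
  Merge: [11] + [7] -> [7, 11]
  Split: [2, 2] -> [2] and [2]
  Merge: [2] + [2] -> [2, 2]
Merge: [7, 11] + [2, 2] -> [2, 2, 7, 11]

Final sorted array: [2, 2, 7, 11]

The merge sort proceeds by recursively splitting the array and merging sorted halves.
After all merges, the sorted array is [2, 2, 7, 11].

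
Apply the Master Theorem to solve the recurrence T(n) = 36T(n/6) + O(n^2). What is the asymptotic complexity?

Master Theorem for T(n) = 36T(n/6) + O(n^2):

a = 36, b = 6, c = 2
log_b(a) = log_6(36) = 2.0000

Case 2: c = 2 = log_6(36) = 2.0000
T(n) = O(n^2 log n) = O(n^2 log n)

For T(n) = 36T(n/6) + O(n^2): log_6(36) = 2.0000. This is Case 2 of the Master Theorem (c = log_b(a), equal work at all levels), giving O(n^2 log n).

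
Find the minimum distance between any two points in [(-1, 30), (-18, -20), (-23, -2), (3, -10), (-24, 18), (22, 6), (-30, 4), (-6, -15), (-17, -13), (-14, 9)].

Computing all pairwise distances among 10 points:

d((-1, 30), (-18, -20)) = 52.811
d((-1, 30), (-23, -2)) = 38.833
d((-1, 30), (3, -10)) = 40.1995
d((-1, 30), (-24, 18)) = 25.9422
d((-1, 30), (22, 6)) = 33.2415
d((-1, 30), (-30, 4)) = 38.9487
d((-1, 30), (-6, -15)) = 45.2769
d((-1, 30), (-17, -13)) = 45.8803
d((-1, 30), (-14, 9)) = 24.6982
d((-18, -20), (-23, -2)) = 18.6815
d((-18, -20), (3, -10)) = 23.2594
d((-18, -20), (-24, 18)) = 38.4708
d((-18, -20), (22, 6)) = 47.7074
d((-18, -20), (-30, 4)) = 26.8328
d((-18, -20), (-6, -15)) = 13.0
d((-18, -20), (-17, -13)) = 7.0711 <-- minimum
d((-18, -20), (-14, 9)) = 29.2746
d((-23, -2), (3, -10)) = 27.2029
d((-23, -2), (-24, 18)) = 20.025
d((-23, -2), (22, 6)) = 45.7056
d((-23, -2), (-30, 4)) = 9.2195
d((-23, -2), (-6, -15)) = 21.4009
d((-23, -2), (-17, -13)) = 12.53
d((-23, -2), (-14, 9)) = 14.2127
d((3, -10), (-24, 18)) = 38.8973
d((3, -10), (22, 6)) = 24.8395
d((3, -10), (-30, 4)) = 35.8469
d((3, -10), (-6, -15)) = 10.2956
d((3, -10), (-17, -13)) = 20.2237
d((3, -10), (-14, 9)) = 25.4951
d((-24, 18), (22, 6)) = 47.5395
d((-24, 18), (-30, 4)) = 15.2315
d((-24, 18), (-6, -15)) = 37.5899
d((-24, 18), (-17, -13)) = 31.7805
d((-24, 18), (-14, 9)) = 13.4536
d((22, 6), (-30, 4)) = 52.0384
d((22, 6), (-6, -15)) = 35.0
d((22, 6), (-17, -13)) = 43.382
d((22, 6), (-14, 9)) = 36.1248
d((-30, 4), (-6, -15)) = 30.6105
d((-30, 4), (-17, -13)) = 21.4009
d((-30, 4), (-14, 9)) = 16.7631
d((-6, -15), (-17, -13)) = 11.1803
d((-6, -15), (-14, 9)) = 25.2982
d((-17, -13), (-14, 9)) = 22.2036

Closest pair: (-18, -20) and (-17, -13) with distance 7.0711

The closest pair is (-18, -20) and (-17, -13) with Euclidean distance 7.0711. For 10 points, brute-force pairwise comparison is shown above. For large n, the divide-and-conquer algorithm (sort by x, recurse on halves, check the dividing strip) achieves O(n log n).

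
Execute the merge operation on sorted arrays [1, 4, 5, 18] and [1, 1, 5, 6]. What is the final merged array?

Merging process:

Compare 1 vs 1: take 1 from left. Merged: [1]
Compare 4 vs 1: take 1 from right. Merged: [1, 1]
Compare 4 vs 1: take 1 from right. Merged: [1, 1, 1]
Compare 4 vs 5: take 4 from left. Merged: [1, 1, 1, 4]
Compare 5 vs 5: take 5 from left. Merged: [1, 1, 1, 4, 5]
Compare 18 vs 5: take 5 from right. Merged: [1, 1, 1, 4, 5, 5]
Compare 18 vs 6: take 6 from right. Merged: [1, 1, 1, 4, 5, 5, 6]
Append remaining from left: [18]. Merged: [1, 1, 1, 4, 5, 5, 6, 18]

Final merged array: [1, 1, 1, 4, 5, 5, 6, 18]
Total comparisons: 7

The merged array is [1, 1, 1, 4, 5, 5, 6, 18], requiring 7 comparisons. The merge step runs in O(n) time where n is the total number of elements.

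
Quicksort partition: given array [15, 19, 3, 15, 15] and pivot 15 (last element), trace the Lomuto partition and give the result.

Lomuto partition with pivot = 15:

Initial array: [15, 19, 3, 15, 15]

arr[0]=15 <= 15: swap with position 0, array becomes [15, 19, 3, 15, 15]
arr[1]=19 > 15: no swap
arr[2]=3 <= 15: swap with position 1, array becomes [15, 3, 19, 15, 15]
arr[3]=15 <= 15: swap with position 2, array becomes [15, 3, 15, 19, 15]

Place pivot at position 3: [15, 3, 15, 15, 19]
Pivot position: 3

After partitioning with pivot 15, the array becomes [15, 3, 15, 15, 19]. The pivot is placed at index 3. All elements to the left of the pivot are <= 15, and all elements to the right are > 15.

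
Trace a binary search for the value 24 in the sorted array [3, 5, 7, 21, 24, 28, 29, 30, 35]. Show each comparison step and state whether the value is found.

Binary search for 24 in [3, 5, 7, 21, 24, 28, 29, 30, 35]:

lo=0, hi=8, mid=4, arr[mid]=24 -> Found target at index 4!

Binary search finds 24 at index 4 after 1 comparisons. The search repeatedly halves the search space by comparing with the middle element.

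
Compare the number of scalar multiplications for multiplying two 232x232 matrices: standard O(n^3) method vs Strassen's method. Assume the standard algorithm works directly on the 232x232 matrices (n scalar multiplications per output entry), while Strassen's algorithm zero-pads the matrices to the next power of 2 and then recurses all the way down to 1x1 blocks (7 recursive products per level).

Matrix multiplication for 232x232 matrices:

Strassen's algorithm requires power-of-2 dimensions. Pad 232x232 to 256x256 (next power of 2).

Standard algorithm: 232^3 = 12487168 multiplications
Strassen's algorithm: 7^(log2(256)) = 7^8 = 5764801 multiplications
Savings: 12487168 - 5764801 = 6722367 multiplications

Standard: 12487168 multiplications (232^3). Strassen: 5764801 multiplications (7^8, after padding to 256x256). Strassen reduces 8 recursive multiplications to 7 at each level.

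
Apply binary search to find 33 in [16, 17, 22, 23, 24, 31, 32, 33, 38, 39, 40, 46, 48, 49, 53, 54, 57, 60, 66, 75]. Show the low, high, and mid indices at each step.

Binary search for 33 in [16, 17, 22, 23, 24, 31, 32, 33, 38, 39, 40, 46, 48, 49, 53, 54, 57, 60, 66, 75]:

lo=0, hi=19, mid=9, arr[mid]=39 -> 39 > 33, search left half
lo=0, hi=8, mid=4, arr[mid]=24 -> 24 < 33, search right half
lo=5, hi=8, mid=6, arr[mid]=32 -> 32 < 33, search right half
lo=7, hi=8, mid=7, arr[mid]=33 -> Found target at index 7!

Binary search finds 33 at index 7 after 4 comparisons. The search repeatedly halves the search space by comparing with the middle element.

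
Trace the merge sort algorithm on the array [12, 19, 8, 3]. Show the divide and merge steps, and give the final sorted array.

Merge sort trace:

Split: [12, 19, 8, 3] -> [12, 19] and [8, 3]
  Split: [12, 19] -> [12] and [19]
  Merge: [12] + [19] -> [12, 19]
  Split: [8, 3] -> [8] and [3]
  Merge: [8] + [3] -> [3, 8]
Merge: [12, 19] + [3, 8] -> [3, 8, 12, 19]

Final sorted array: [3, 8, 12, 19]

The merge sort proceeds by recursively splitting the array and merging sorted halves.
After all merges, the sorted array is [3, 8, 12, 19].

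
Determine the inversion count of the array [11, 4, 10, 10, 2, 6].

Finding inversions in [11, 4, 10, 10, 2, 6]:

(0, 1): arr[0]=11 > arr[1]=4
(0, 2): arr[0]=11 > arr[2]=10
(0, 3): arr[0]=11 > arr[3]=10
(0, 4): arr[0]=11 > arr[4]=2
(0, 5): arr[0]=11 > arr[5]=6
(1, 4): arr[1]=4 > arr[4]=2
(2, 4): arr[2]=10 > arr[4]=2
(2, 5): arr[2]=10 > arr[5]=6
(3, 4): arr[3]=10 > arr[4]=2
(3, 5): arr[3]=10 > arr[5]=6

Total inversions: 10

The array has 10 inversion(s): (0,1), (0,2), (0,3), (0,4), (0,5), (1,4), (2,4), (2,5), (3,4), (3,5). Each pair (i,j) satisfies i < j and arr[i] > arr[j].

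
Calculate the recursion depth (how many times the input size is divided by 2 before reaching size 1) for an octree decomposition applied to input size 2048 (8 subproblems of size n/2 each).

For divide and conquer with division factor 2:

Problem sizes at each level:
Level 0: 2048
Level 1: 1024
Level 2: 512
Level 3: 256
Level 4: 128
Level 5: 64
Level 6: 32
Level 7: 16
Level 8: 8
Level 9: 4
Level 10: 2
Level 11: 1

The root is level 0 and the size-1 base case is level 11 (the tree spans levels 0 through 11, i.e. 12 levels counting the root), so the depth is the number of divisions: log_2(2048) = 11

The recursion tree depth is log_2(2048) = 11. At each level, the problem size is divided by 2, so it takes 11 divisions to reduce to a base case of size 1. The algorithm makes 8 recursive calls at each level.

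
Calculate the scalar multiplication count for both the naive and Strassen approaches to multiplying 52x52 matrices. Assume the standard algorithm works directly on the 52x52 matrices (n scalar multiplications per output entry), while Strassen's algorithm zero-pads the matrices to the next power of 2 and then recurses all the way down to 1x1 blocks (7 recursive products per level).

Matrix multiplication for 52x52 matrices:

Strassen's algorithm requires power-of-2 dimensions. Pad 52x52 to 64x64 (next power of 2).

Standard algorithm: 52^3 = 140608 multiplications
Strassen's algorithm: 7^(log2(64)) = 7^6 = 117649 multiplications
Savings: 140608 - 117649 = 22959 multiplications

Standard: 140608 multiplications (52^3). Strassen: 117649 multiplications (7^6, after padding to 64x64). Strassen reduces 8 recursive multiplications to 7 at each level.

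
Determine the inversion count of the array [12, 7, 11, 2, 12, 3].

Finding inversions in [12, 7, 11, 2, 12, 3]:

(0, 1): arr[0]=12 > arr[1]=7
(0, 2): arr[0]=12 > arr[2]=11
(0, 3): arr[0]=12 > arr[3]=2
(0, 5): arr[0]=12 > arr[5]=3
(1, 3): arr[1]=7 > arr[3]=2
(1, 5): arr[1]=7 > arr[5]=3
(2, 3): arr[2]=11 > arr[3]=2
(2, 5): arr[2]=11 > arr[5]=3
(4, 5): arr[4]=12 > arr[5]=3

Total inversions: 9

The array has 9 inversion(s): (0,1), (0,2), (0,3), (0,5), (1,3), (1,5), (2,3), (2,5), (4,5). Each pair (i,j) satisfies i < j and arr[i] > arr[j].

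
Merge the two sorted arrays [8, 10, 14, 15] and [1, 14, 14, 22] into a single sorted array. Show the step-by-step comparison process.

Merging process:

Compare 8 vs 1: take 1 from right. Merged: [1]
Compare 8 vs 14: take 8 from left. Merged: [1, 8]
Compare 10 vs 14: take 10 from left. Merged: [1, 8, 10]
Compare 14 vs 14: take 14 from left. Merged: [1, 8, 10, 14]
Compare 15 vs 14: take 14 from right. Merged: [1, 8, 10, 14, 14]
Compare 15 vs 14: take 14 from right. Merged: [1, 8, 10, 14, 14, 14]
Compare 15 vs 22: take 15 from left. Merged: [1, 8, 10, 14, 14, 14, 15]
Append remaining from right: [22]. Merged: [1, 8, 10, 14, 14, 14, 15, 22]

Final merged array: [1, 8, 10, 14, 14, 14, 15, 22]
Total comparisons: 7

The merged array is [1, 8, 10, 14, 14, 14, 15, 22], requiring 7 comparisons. The merge step runs in O(n) time where n is the total number of elements.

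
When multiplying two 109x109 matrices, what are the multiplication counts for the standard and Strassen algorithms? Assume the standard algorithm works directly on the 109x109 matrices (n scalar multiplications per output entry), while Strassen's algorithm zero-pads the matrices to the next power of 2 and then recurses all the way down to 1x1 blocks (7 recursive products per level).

Matrix multiplication for 109x109 matrices:

Strassen's algorithm requires power-of-2 dimensions. Pad 109x109 to 128x128 (next power of 2).

Standard algorithm: 109^3 = 1295029 multiplications
Strassen's algorithm: 7^(log2(128)) = 7^7 = 823543 multiplications
Savings: 1295029 - 823543 = 471486 multiplications

Standard: 1295029 multiplications (109^3). Strassen: 823543 multiplications (7^7, after padding to 128x128). Strassen reduces 8 recursive multiplications to 7 at each level.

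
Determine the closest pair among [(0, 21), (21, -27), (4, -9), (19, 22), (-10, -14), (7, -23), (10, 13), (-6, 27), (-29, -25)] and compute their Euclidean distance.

Computing all pairwise distances among 9 points:

d((0, 21), (21, -27)) = 52.3927
d((0, 21), (4, -9)) = 30.2655
d((0, 21), (19, 22)) = 19.0263
d((0, 21), (-10, -14)) = 36.4005
d((0, 21), (7, -23)) = 44.5533
d((0, 21), (10, 13)) = 12.8062
d((0, 21), (-6, 27)) = 8.4853 <-- minimum
d((0, 21), (-29, -25)) = 54.3783
d((21, -27), (4, -9)) = 24.7588
d((21, -27), (19, 22)) = 49.0408
d((21, -27), (-10, -14)) = 33.6155
d((21, -27), (7, -23)) = 14.5602
d((21, -27), (10, 13)) = 41.4849
d((21, -27), (-6, 27)) = 60.3738
d((21, -27), (-29, -25)) = 50.04
d((4, -9), (19, 22)) = 34.4384
d((4, -9), (-10, -14)) = 14.8661
d((4, -9), (7, -23)) = 14.3178
d((4, -9), (10, 13)) = 22.8035
d((4, -9), (-6, 27)) = 37.3631
d((4, -9), (-29, -25)) = 36.6742
d((19, 22), (-10, -14)) = 46.2277
d((19, 22), (7, -23)) = 46.5725
d((19, 22), (10, 13)) = 12.7279
d((19, 22), (-6, 27)) = 25.4951
d((19, 22), (-29, -25)) = 67.1789
d((-10, -14), (7, -23)) = 19.2354
d((-10, -14), (10, 13)) = 33.6006
d((-10, -14), (-6, 27)) = 41.1947
d((-10, -14), (-29, -25)) = 21.9545
d((7, -23), (10, 13)) = 36.1248
d((7, -23), (-6, 27)) = 51.6624
d((7, -23), (-29, -25)) = 36.0555
d((10, 13), (-6, 27)) = 21.2603
d((10, 13), (-29, -25)) = 54.4518
d((-6, 27), (-29, -25)) = 56.8595

Closest pair: (0, 21) and (-6, 27) with distance 8.4853

The closest pair is (0, 21) and (-6, 27) with Euclidean distance 8.4853. For 9 points, brute-force pairwise comparison is shown above. For large n, the divide-and-conquer algorithm (sort by x, recurse on halves, check the dividing strip) achieves O(n log n).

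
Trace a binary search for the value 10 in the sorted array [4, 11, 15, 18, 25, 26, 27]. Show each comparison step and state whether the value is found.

Binary search for 10 in [4, 11, 15, 18, 25, 26, 27]:

lo=0, hi=6, mid=3, arr[mid]=18 -> 18 > 10, search left half
lo=0, hi=2, mid=1, arr[mid]=11 -> 11 > 10, search left half
lo=0, hi=0, mid=0, arr[mid]=4 -> 4 < 10, search right half
lo=1 > hi=0, target 10 not found

Binary search determines that 10 is not in the array after 3 comparisons. The search space was exhausted without finding the target.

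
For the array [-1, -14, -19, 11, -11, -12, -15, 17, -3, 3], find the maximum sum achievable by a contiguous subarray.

Using Kadane's algorithm on [-1, -14, -19, 11, -11, -12, -15, 17, -3, 3]:

Scanning through the array:
Position 1 (value -14): max_ending_here = -14, max_so_far = -1
Position 2 (value -19): max_ending_here = -19, max_so_far = -1
Position 3 (value 11): max_ending_here = 11, max_so_far = 11
Position 4 (value -11): max_ending_here = 0, max_so_far = 11
Position 5 (value -12): max_ending_here = -12, max_so_far = 11
Position 6 (value -15): max_ending_here = -15, max_so_far = 11
Position 7 (value 17): max_ending_here = 17, max_so_far = 17
Position 8 (value -3): max_ending_here = 14, max_so_far = 17
Position 9 (value 3): max_ending_here = 17, max_so_far = 17

Maximum subarray: [17]
Maximum sum: 17

The maximum subarray is [17] with sum 17. This subarray runs from index 7 to index 7.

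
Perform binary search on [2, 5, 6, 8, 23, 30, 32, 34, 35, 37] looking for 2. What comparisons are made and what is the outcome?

Binary search for 2 in [2, 5, 6, 8, 23, 30, 32, 34, 35, 37]:

lo=0, hi=9, mid=4, arr[mid]=23 -> 23 > 2, search left half
lo=0, hi=3, mid=1, arr[mid]=5 -> 5 > 2, search left half
lo=0, hi=0, mid=0, arr[mid]=2 -> Found target at index 0!

Binary search finds 2 at index 0 after 3 comparisons. The search repeatedly halves the search space by comparing with the middle element.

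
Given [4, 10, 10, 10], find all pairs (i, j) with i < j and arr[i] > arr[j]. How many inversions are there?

Finding inversions in [4, 10, 10, 10]:


Total inversions: 0

The array has 0 inversions. It is already sorted.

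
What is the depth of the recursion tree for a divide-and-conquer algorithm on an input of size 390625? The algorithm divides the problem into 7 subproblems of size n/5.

For divide and conquer with division factor 5:

Problem sizes at each level:
Level 0: 390625
Level 1: 78125
Level 2: 15625
Level 3: 3125
Level 4: 625
Level 5: 125
Level 6: 25
Level 7: 5
Level 8: 1

The root is level 0 and the size-1 base case is level 8 (the tree spans levels 0 through 8, i.e. 9 levels counting the root), so the depth is the number of divisions: log_5(390625) = 8

The recursion tree depth is log_5(390625) = 8. At each level, the problem size is divided by 5, so it takes 8 divisions to reduce to a base case of size 1. The algorithm makes 7 recursive calls at each level.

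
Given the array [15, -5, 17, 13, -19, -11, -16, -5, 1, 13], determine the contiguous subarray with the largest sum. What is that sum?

Using Kadane's algorithm on [15, -5, 17, 13, -19, -11, -16, -5, 1, 13]:

Scanning through the array:
Position 1 (value -5): max_ending_here = 10, max_so_far = 15
Position 2 (value 17): max_ending_here = 27, max_so_far = 27
Position 3 (value 13): max_ending_here = 40, max_so_far = 40
Position 4 (value -19): max_ending_here = 21, max_so_far = 40
Position 5 (value -11): max_ending_here = 10, max_so_far = 40
Position 6 (value -16): max_ending_here = -6, max_so_far = 40
Position 7 (value -5): max_ending_here = -5, max_so_far = 40
Position 8 (value 1): max_ending_here = 1, max_so_far = 40
Position 9 (value 13): max_ending_here = 14, max_so_far = 40

Maximum subarray: [15, -5, 17, 13]
Maximum sum: 40

The maximum subarray is [15, -5, 17, 13] with sum 40. This subarray runs from index 0 to index 3.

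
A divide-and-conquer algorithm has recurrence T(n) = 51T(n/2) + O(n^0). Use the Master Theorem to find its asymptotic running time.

Master Theorem for T(n) = 51T(n/2) + O(n^0):

a = 51, b = 2, c = 0
log_b(a) = log_2(51) = 5.6724

Case 1: c = 0 < log_2(51) = 5.6724
T(n) = O(n^(log_2 51))

For T(n) = 51T(n/2) + O(n^0): log_2(51) = 5.6724. This is Case 1 of the Master Theorem (c < log_b(a), work dominated by leaves), giving O(n^(log_2 51)).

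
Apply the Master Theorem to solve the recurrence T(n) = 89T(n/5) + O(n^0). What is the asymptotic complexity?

Master Theorem for T(n) = 89T(n/5) + O(n^0):

a = 89, b = 5, c = 0
log_b(a) = log_5(89) = 2.7889

Case 1: c = 0 < log_5(89) = 2.7889
T(n) = O(n^(log_5 89))

For T(n) = 89T(n/5) + O(n^0): log_5(89) = 2.7889. This is Case 1 of the Master Theorem (c < log_b(a), work dominated by leaves), giving O(n^(log_5 89)).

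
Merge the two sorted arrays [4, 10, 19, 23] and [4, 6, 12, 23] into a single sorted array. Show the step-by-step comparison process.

Merging process:

Compare 4 vs 4: take 4 from left. Merged: [4]
Compare 10 vs 4: take 4 from right. Merged: [4, 4]
Compare 10 vs 6: take 6 from right. Merged: [4, 4, 6]
Compare 10 vs 12: take 10 from left. Merged: [4, 4, 6, 10]
Compare 19 vs 12: take 12 from right. Merged: [4, 4, 6, 10, 12]
Compare 19 vs 23: take 19 from left. Merged: [4, 4, 6, 10, 12, 19]
Compare 23 vs 23: take 23 from left. Merged: [4, 4, 6, 10, 12, 19, 23]
Append remaining from right: [23]. Merged: [4, 4, 6, 10, 12, 19, 23, 23]

Final merged array: [4, 4, 6, 10, 12, 19, 23, 23]
Total comparisons: 7

The merged array is [4, 4, 6, 10, 12, 19, 23, 23], requiring 7 comparisons. The merge step runs in O(n) time where n is the total number of elements.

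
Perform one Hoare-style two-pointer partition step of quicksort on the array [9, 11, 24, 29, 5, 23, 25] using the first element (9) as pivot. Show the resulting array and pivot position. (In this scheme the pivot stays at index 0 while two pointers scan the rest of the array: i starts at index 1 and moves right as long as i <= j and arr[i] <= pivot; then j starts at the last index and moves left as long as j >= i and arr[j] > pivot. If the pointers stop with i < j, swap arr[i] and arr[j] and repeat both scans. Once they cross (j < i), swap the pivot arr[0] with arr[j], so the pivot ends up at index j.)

Hoare-style two-pointer partition with pivot = 9:

Initial array: [9, 11, 24, 29, 5, 23, 25]

Pointers start at i = 1, j = 6.
i stops at index 1 (arr[1]=11 > 9), j stops at index 4 (arr[4]=5 <= 9): swap arr[1] and arr[4], array becomes [9, 5, 24, 29, 11, 23, 25]
i ends at 2, j ends at 1: the pointers have crossed (j < i), so scanning stops.

Swap pivot arr[0] with arr[1] to place pivot at position 1: [5, 9, 24, 29, 11, 23, 25]
Pivot position: 1

After partitioning with pivot 9, the array becomes [5, 9, 24, 29, 11, 23, 25]. The pivot is placed at index 1. All elements to the left of the pivot are <= 9, and all elements to the right are > 9.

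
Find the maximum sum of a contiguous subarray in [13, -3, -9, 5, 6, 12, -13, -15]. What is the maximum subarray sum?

Using Kadane's algorithm on [13, -3, -9, 5, 6, 12, -13, -15]:

Scanning through the array:
Position 1 (value -3): max_ending_here = 10, max_so_far = 13
Position 2 (value -9): max_ending_here = 1, max_so_far = 13
Position 3 (value 5): max_ending_here = 6, max_so_far = 13
Position 4 (value 6): max_ending_here = 12, max_so_far = 13
Position 5 (value 12): max_ending_here = 24, max_so_far = 24
Position 6 (value -13): max_ending_here = 11, max_so_far = 24
Position 7 (value -15): max_ending_here = -4, max_so_far = 24

Maximum subarray: [13, -3, -9, 5, 6, 12]
Maximum sum: 24

The maximum subarray is [13, -3, -9, 5, 6, 12] with sum 24. This subarray runs from index 0 to index 5.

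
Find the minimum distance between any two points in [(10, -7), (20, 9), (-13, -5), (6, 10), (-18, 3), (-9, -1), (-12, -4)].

Computing all pairwise distances among 7 points:

d((10, -7), (20, 9)) = 18.868
d((10, -7), (-13, -5)) = 23.0868
d((10, -7), (6, 10)) = 17.4642
d((10, -7), (-18, 3)) = 29.7321
d((10, -7), (-9, -1)) = 19.9249
d((10, -7), (-12, -4)) = 22.2036
d((20, 9), (-13, -5)) = 35.8469
d((20, 9), (6, 10)) = 14.0357
d((20, 9), (-18, 3)) = 38.4708
d((20, 9), (-9, -1)) = 30.6757
d((20, 9), (-12, -4)) = 34.5398
d((-13, -5), (6, 10)) = 24.2074
d((-13, -5), (-18, 3)) = 9.434
d((-13, -5), (-9, -1)) = 5.6569
d((-13, -5), (-12, -4)) = 1.4142 <-- minimum
d((6, 10), (-18, 3)) = 25.0
d((6, 10), (-9, -1)) = 18.6011
d((6, 10), (-12, -4)) = 22.8035
d((-18, 3), (-9, -1)) = 9.8489
d((-18, 3), (-12, -4)) = 9.2195
d((-9, -1), (-12, -4)) = 4.2426

Closest pair: (-13, -5) and (-12, -4) with distance 1.4142

The closest pair is (-13, -5) and (-12, -4) with Euclidean distance 1.4142. For 7 points, brute-force pairwise comparison is shown above. For large n, the divide-and-conquer algorithm (sort by x, recurse on halves, check the dividing strip) achieves O(n log n).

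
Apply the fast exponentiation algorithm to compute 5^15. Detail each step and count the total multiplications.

Computing 5^15 by squaring (build up from 5^1; each line after the first costs one multiplication):

5^1 = 5
5^2 = (5^1)^2 = 5^2 = 25
5^3 = 5 * 5^2 = 5 * 25 = 125
5^6 = (5^3)^2 = 125^2 = 15625
5^7 = 5 * 5^6 = 5 * 15625 = 78125
5^14 = (5^7)^2 = 78125^2 = 6103515625
5^15 = 5 * 5^14 = 5 * 6103515625 = 30517578125

Result: 30517578125
Multiplications needed: 6 (6 lines after 5^1)

5^15 = 30517578125. Using exponentiation by squaring, this requires 6 multiplications. The key idea: if the exponent is even, square the half-power; if odd, multiply by the base once.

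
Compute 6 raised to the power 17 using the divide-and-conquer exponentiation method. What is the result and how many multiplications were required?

Computing 6^17 by squaring (build up from 6^1; each line after the first costs one multiplication):

6^1 = 6
6^2 = (6^1)^2 = 6^2 = 36
6^4 = (6^2)^2 = 36^2 = 1296
6^8 = (6^4)^2 = 1296^2 = 1679616
6^16 = (6^8)^2 = 1679616^2 = 2821109907456
6^17 = 6 * 6^16 = 6 * 2821109907456 = 16926659444736

Result: 16926659444736
Multiplications needed: 5 (5 lines after 6^1)

6^17 = 16926659444736. Using exponentiation by squaring, this requires 5 multiplications. The key idea: if the exponent is even, square the half-power; if odd, multiply by the base once.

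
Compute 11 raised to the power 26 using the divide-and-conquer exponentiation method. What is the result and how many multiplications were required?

Computing 11^26 by squaring (build up from 11^1; each line after the first costs one multiplication):

11^1 = 11
11^2 = (11^1)^2 = 11^2 = 121
11^3 = 11 * 11^2 = 11 * 121 = 1331
11^6 = (11^3)^2 = 1331^2 = 1771561
11^12 = (11^6)^2 = 1771561^2 = 3138428376721
11^13 = 11 * 11^12 = 11 * 3138428376721 = 34522712143931
11^26 = (11^13)^2 = 34522712143931^2 = 1191817653772720942460132761

Result: 1191817653772720942460132761
Multiplications needed: 6 (6 lines after 11^1)

11^26 = 1191817653772720942460132761. Using exponentiation by squaring, this requires 6 multiplications. The key idea: if the exponent is even, square the half-power; if odd, multiply by the base once.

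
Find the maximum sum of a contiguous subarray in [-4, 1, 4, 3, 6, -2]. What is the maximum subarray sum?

Using Kadane's algorithm on [-4, 1, 4, 3, 6, -2]:

Scanning through the array:
Position 1 (value 1): max_ending_here = 1, max_so_far = 1
Position 2 (value 4): max_ending_here = 5, max_so_far = 5
Position 3 (value 3): max_ending_here = 8, max_so_far = 8
Position 4 (value 6): max_ending_here = 14, max_so_far = 14
Position 5 (value -2): max_ending_here = 12, max_so_far = 14

Maximum subarray: [1, 4, 3, 6]
Maximum sum: 14

The maximum subarray is [1, 4, 3, 6] with sum 14. This subarray runs from index 1 to index 4.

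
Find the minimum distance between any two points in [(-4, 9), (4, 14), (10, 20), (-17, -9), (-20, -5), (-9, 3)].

Computing all pairwise distances among 6 points:

d((-4, 9), (4, 14)) = 9.434
d((-4, 9), (10, 20)) = 17.8045
d((-4, 9), (-17, -9)) = 22.2036
d((-4, 9), (-20, -5)) = 21.2603
d((-4, 9), (-9, 3)) = 7.8102
d((4, 14), (10, 20)) = 8.4853
d((4, 14), (-17, -9)) = 31.1448
d((4, 14), (-20, -5)) = 30.6105
d((4, 14), (-9, 3)) = 17.0294
d((10, 20), (-17, -9)) = 39.6232
d((10, 20), (-20, -5)) = 39.0512
d((10, 20), (-9, 3)) = 25.4951
d((-17, -9), (-20, -5)) = 5.0 <-- minimum
d((-17, -9), (-9, 3)) = 14.4222
d((-20, -5), (-9, 3)) = 13.6015

Closest pair: (-17, -9) and (-20, -5) with distance 5.0

The closest pair is (-17, -9) and (-20, -5) with Euclidean distance 5.0. For 6 points, brute-force pairwise comparison is shown above. For large n, the divide-and-conquer algorithm (sort by x, recurse on halves, check the dividing strip) achieves O(n log n).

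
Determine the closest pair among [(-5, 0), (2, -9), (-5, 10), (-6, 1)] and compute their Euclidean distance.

Computing all pairwise distances among 4 points:

d((-5, 0), (2, -9)) = 11.4018
d((-5, 0), (-5, 10)) = 10.0
d((-5, 0), (-6, 1)) = 1.4142 <-- minimum
d((2, -9), (-5, 10)) = 20.2485
d((2, -9), (-6, 1)) = 12.8062
d((-5, 10), (-6, 1)) = 9.0554

Closest pair: (-5, 0) and (-6, 1) with distance 1.4142

The closest pair is (-5, 0) and (-6, 1) with Euclidean distance 1.4142. For 4 points, brute-force pairwise comparison is shown above. For large n, the divide-and-conquer algorithm (sort by x, recurse on halves, check the dividing strip) achieves O(n log n).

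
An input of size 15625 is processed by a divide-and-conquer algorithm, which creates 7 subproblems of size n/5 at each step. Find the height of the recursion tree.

For divide and conquer with division factor 5:

Problem sizes at each level:
Level 0: 15625
Level 1: 3125
Level 2: 625
Level 3: 125
Level 4: 25
Level 5: 5
Level 6: 1

The root is level 0 and the size-1 base case is level 6 (the tree spans levels 0 through 6, i.e. 7 levels counting the root), so the depth is the number of divisions: log_5(15625) = 6

The recursion tree depth is log_5(15625) = 6. At each level, the problem size is divided by 5, so it takes 6 divisions to reduce to a base case of size 1. The algorithm makes 7 recursive calls at each level.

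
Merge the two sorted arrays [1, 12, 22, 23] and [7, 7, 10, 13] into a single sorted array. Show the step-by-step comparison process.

Merging process:

Compare 1 vs 7: take 1 from left. Merged: [1]
Compare 12 vs 7: take 7 from right. Merged: [1, 7]
Compare 12 vs 7: take 7 from right. Merged: [1, 7, 7]
Compare 12 vs 10: take 10 from right. Merged: [1, 7, 7, 10]
Compare 12 vs 13: take 12 from left. Merged: [1, 7, 7, 10, 12]
Compare 22 vs 13: take 13 from right. Merged: [1, 7, 7, 10, 12, 13]
Append remaining from left: [22, 23]. Merged: [1, 7, 7, 10, 12, 13, 22, 23]

Final merged array: [1, 7, 7, 10, 12, 13, 22, 23]
Total comparisons: 6

The merged array is [1, 7, 7, 10, 12, 13, 22, 23], requiring 6 comparisons. The merge step runs in O(n) time where n is the total number of elements.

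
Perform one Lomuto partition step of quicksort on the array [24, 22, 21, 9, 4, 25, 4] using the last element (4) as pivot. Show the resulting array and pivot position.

Lomuto partition with pivot = 4:

Initial array: [24, 22, 21, 9, 4, 25, 4]

arr[0]=24 > 4: no swap
arr[1]=22 > 4: no swap
arr[2]=21 > 4: no swap
arr[3]=9 > 4: no swap
arr[4]=4 <= 4: swap with position 0, array becomes [4, 22, 21, 9, 24, 25, 4]
arr[5]=25 > 4: no swap

Place pivot at position 1: [4, 4, 21, 9, 24, 25, 22]
Pivot position: 1

After partitioning with pivot 4, the array becomes [4, 4, 21, 9, 24, 25, 22]. The pivot is placed at index 1. All elements to the left of the pivot are <= 4, and all elements to the right are > 4.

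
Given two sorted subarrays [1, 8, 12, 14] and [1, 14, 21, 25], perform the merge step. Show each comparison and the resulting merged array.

Merging process:

Compare 1 vs 1: take 1 from left. Merged: [1]
Compare 8 vs 1: take 1 from right. Merged: [1, 1]
Compare 8 vs 14: take 8 from left. Merged: [1, 1, 8]
Compare 12 vs 14: take 12 from left. Merged: [1, 1, 8, 12]
Compare 14 vs 14: take 14 from left. Merged: [1, 1, 8, 12, 14]
Append remaining from right: [14, 21, 25]. Merged: [1, 1, 8, 12, 14, 14, 21, 25]

Final merged array: [1, 1, 8, 12, 14, 14, 21, 25]
Total comparisons: 5

The merged array is [1, 1, 8, 12, 14, 14, 21, 25], requiring 5 comparisons. The merge step runs in O(n) time where n is the total number of elements.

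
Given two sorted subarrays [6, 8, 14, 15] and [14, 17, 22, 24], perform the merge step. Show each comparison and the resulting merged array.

Merging process:

Compare 6 vs 14: take 6 from left. Merged: [6]
Compare 8 vs 14: take 8 from left. Merged: [6, 8]
Compare 14 vs 14: take 14 from left. Merged: [6, 8, 14]
Compare 15 vs 14: take 14 from right. Merged: [6, 8, 14, 14]
Compare 15 vs 17: take 15 from left. Merged: [6, 8, 14, 14, 15]
Append remaining from right: [17, 22, 24]. Merged: [6, 8, 14, 14, 15, 17, 22, 24]

Final merged array: [6, 8, 14, 14, 15, 17, 22, 24]
Total comparisons: 5

The merged array is [6, 8, 14, 14, 15, 17, 22, 24], requiring 5 comparisons. The merge step runs in O(n) time where n is the total number of elements.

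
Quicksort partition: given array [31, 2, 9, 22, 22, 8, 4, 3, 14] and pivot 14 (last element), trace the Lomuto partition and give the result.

Lomuto partition with pivot = 14:

Initial array: [31, 2, 9, 22, 22, 8, 4, 3, 14]

arr[0]=31 > 14: no swap
arr[1]=2 <= 14: swap with position 0, array becomes [2, 31, 9, 22, 22, 8, 4, 3, 14]
arr[2]=9 <= 14: swap with position 1, array becomes [2, 9, 31, 22, 22, 8, 4, 3, 14]
arr[3]=22 > 14: no swap
arr[4]=22 > 14: no swap
arr[5]=8 <= 14: swap with position 2, array becomes [2, 9, 8, 22, 22, 31, 4, 3, 14]
arr[6]=4 <= 14: swap with position 3, array becomes [2, 9, 8, 4, 22, 31, 22, 3, 14]
arr[7]=3 <= 14: swap with position 4, array becomes [2, 9, 8, 4, 3, 31, 22, 22, 14]

Place pivot at position 5: [2, 9, 8, 4, 3, 14, 22, 22, 31]
Pivot position: 5

After partitioning with pivot 14, the array becomes [2, 9, 8, 4, 3, 14, 22, 22, 31]. The pivot is placed at index 5. All elements to the left of the pivot are <= 14, and all elements to the right are > 14.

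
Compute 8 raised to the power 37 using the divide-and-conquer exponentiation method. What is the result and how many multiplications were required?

Computing 8^37 by squaring (build up from 8^1; each line after the first costs one multiplication):

8^1 = 8
8^2 = (8^1)^2 = 8^2 = 64
8^4 = (8^2)^2 = 64^2 = 4096
8^8 = (8^4)^2 = 4096^2 = 16777216
8^9 = 8 * 8^8 = 8 * 16777216 = 134217728
8^18 = (8^9)^2 = 134217728^2 = 18014398509481984
8^36 = (8^18)^2 = 18014398509481984^2 = 324518553658426726783156020576256
8^37 = 8 * 8^36 = 8 * 324518553658426726783156020576256 = 2596148429267413814265248164610048

Result: 2596148429267413814265248164610048
Multiplications needed: 7 (7 lines after 8^1)

8^37 = 2596148429267413814265248164610048. Using exponentiation by squaring, this requires 7 multiplications. The key idea: if the exponent is even, square the half-power; if odd, multiply by the base once.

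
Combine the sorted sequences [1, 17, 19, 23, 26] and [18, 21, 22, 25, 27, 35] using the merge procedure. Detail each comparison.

Merging process:

Compare 1 vs 18: take 1 from left. Merged: [1]
Compare 17 vs 18: take 17 from left. Merged: [1, 17]
Compare 19 vs 18: take 18 from right. Merged: [1, 17, 18]
Compare 19 vs 21: take 19 from left. Merged: [1, 17, 18, 19]
Compare 23 vs 21: take 21 from right. Merged: [1, 17, 18, 19, 21]
Compare 23 vs 22: take 22 from right. Merged: [1, 17, 18, 19, 21, 22]
Compare 23 vs 25: take 23 from left. Merged: [1, 17, 18, 19, 21, 22, 23]
Compare 26 vs 25: take 25 from right. Merged: [1, 17, 18, 19, 21, 22, 23, 25]
Compare 26 vs 27: take 26 from left. Merged: [1, 17, 18, 19, 21, 22, 23, 25, 26]
Append remaining from right: [27, 35]. Merged: [1, 17, 18, 19, 21, 22, 23, 25, 26, 27, 35]

Final merged array: [1, 17, 18, 19, 21, 22, 23, 25, 26, 27, 35]
Total comparisons: 9

The merged array is [1, 17, 18, 19, 21, 22, 23, 25, 26, 27, 35], requiring 9 comparisons. The merge step runs in O(n) time where n is the total number of elements.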